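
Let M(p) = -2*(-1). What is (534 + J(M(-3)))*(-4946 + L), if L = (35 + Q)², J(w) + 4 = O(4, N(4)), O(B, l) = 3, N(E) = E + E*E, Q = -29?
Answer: -2617030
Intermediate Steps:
N(E) = E + E²
M(p) = 2
J(w) = -1 (J(w) = -4 + 3 = -1)
L = 36 (L = (35 - 29)² = 6² = 36)
(534 + J(M(-3)))*(-4946 + L) = (534 - 1)*(-4946 + 36) = 533*(-4910) = -2617030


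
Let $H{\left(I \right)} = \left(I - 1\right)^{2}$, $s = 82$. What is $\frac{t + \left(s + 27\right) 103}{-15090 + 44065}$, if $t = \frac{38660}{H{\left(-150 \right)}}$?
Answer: $\frac{256025487}{660658975} \approx 0.38753$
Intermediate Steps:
$H{\left(I \right)} = \left(-1 + I\right)^{2}$
$t = \frac{38660}{22801}$ ($t = \frac{38660}{\left(-1 - 150\right)^{2}} = \frac{38660}{\left(-151\right)^{2}} = \frac{38660}{22801} \approx 1.6955$)
$\frac{t + \left(s + 27\right) 103}{-15090 + 44065} = \frac{\frac{38660}{22801} + \left(82 + 27\right) 103}{-15090 + 44065} = \frac{\frac{38660}{22801} + 109 \cdot 103}{28975} = \left(\frac{38660}{22801} + 11227\right) \frac{1}{28975} = \frac{256025487}{22801} \cdot \frac{1}{28975} = \frac{256025487}{660658975}$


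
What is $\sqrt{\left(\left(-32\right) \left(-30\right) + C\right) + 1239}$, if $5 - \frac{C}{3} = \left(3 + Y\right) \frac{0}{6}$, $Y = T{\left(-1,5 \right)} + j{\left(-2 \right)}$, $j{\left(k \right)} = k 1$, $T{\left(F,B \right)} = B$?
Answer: $3 \sqrt{246} \approx 47.053$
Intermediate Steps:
$j{\left(k \right)} = k$
$Y = 3$ ($Y = 5 - 2 = 3$)
$C = 15$ ($C = 15 - 3 \left(3 + 3\right) \frac{0}{6} = 15 - 3 \cdot 6 \cdot 0 \cdot \frac{1}{6} = 15 - 3 \cdot 6 \cdot 0 = 15 - 0 = 15 + 0 = 15$)
$\sqrt{\left(\left(-32\right) \left(-30\right) + C\right) + 1239} = \sqrt{\left(\left(-32\right) \left(-30\right) + 15\right) + 1239} = \sqrt{\left(960 + 15\right) + 1239} = \sqrt{975 + 1239} = \sqrt{2214} = 3 \sqrt{246}$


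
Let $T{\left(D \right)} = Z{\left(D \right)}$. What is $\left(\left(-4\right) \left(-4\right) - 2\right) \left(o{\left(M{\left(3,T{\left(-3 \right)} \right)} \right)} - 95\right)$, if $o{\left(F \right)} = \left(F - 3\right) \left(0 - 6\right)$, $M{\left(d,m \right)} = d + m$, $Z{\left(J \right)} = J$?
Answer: $-1078$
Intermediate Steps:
$T{\left(D \right)} = D$
$o{\left(F \right)} = 18 - 6 F$ ($o{\left(F \right)} = \left(-3 + F\right) \left(-6\right) = 18 - 6 F$)
$\left(\left(-4\right) \left(-4\right) - 2\right) \left(o{\left(M{\left(3,T{\left(-3 \right)} \right)} \right)} - 95\right) = \left(\left(-4\right) \left(-4\right) - 2\right) \left(\left(18 - 6 \left(3 - 3\right)\right) - 95\right) = \left(16 - 2\right) \left(\left(18 - 0\right) - 95\right) = 14 \left(\left(18 + 0\right) - 95\right) = 14 \left(18 - 95\right) = 14 \left(-77\right) = -1078$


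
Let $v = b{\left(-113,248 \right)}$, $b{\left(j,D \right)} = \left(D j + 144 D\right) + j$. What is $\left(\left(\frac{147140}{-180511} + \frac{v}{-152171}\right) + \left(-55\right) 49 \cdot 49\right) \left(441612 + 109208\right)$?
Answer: $- \frac{1998034402188477170400}{27468539381} \approx -7.2739 \cdot 10^{10}$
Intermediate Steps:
$b{\left(j,D \right)} = j + 144 D + D j$ ($b{\left(j,D \right)} = \left(144 D + D j\right) + j = j + 144 D + D j$)
$v = 7575$ ($v = -113 + 144 \cdot 248 + 248 \left(-113\right) = -113 + 35712 - 28024 = 7575$)
$\left(\left(\frac{147140}{-180511} + \frac{v}{-152171}\right) + \left(-55\right) 49 \cdot 49\right) \left(441612 + 109208\right) = \left(\left(\frac{147140}{-180511} + \frac{7575}{-152171}\right) + \left(-55\right) 49 \cdot 49\right) \left(441612 + 109208\right) = \left(\left(147140 \left(- \frac{1}{180511}\right) + 7575 \left(- \frac{1}{152171}\right)\right) - 132055\right) 550820 = \left(\left(- \frac{147140}{180511} - \frac{7575}{152171}\right) - 132055\right) 550820 = \left(- \frac{23757811765}{27468539381} - 132055\right) 550820 = \left(- \frac{3627381725769720}{27468539381}\right) 550820 = - \frac{1998034402188477170400}{27468539381}$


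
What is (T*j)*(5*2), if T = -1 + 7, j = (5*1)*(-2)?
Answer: -600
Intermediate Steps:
j = -10 (j = 5*(-2) = -10)
T = 6
(T*j)*(5*2) = (6*(-10))*(5*2) = -60*10 = -600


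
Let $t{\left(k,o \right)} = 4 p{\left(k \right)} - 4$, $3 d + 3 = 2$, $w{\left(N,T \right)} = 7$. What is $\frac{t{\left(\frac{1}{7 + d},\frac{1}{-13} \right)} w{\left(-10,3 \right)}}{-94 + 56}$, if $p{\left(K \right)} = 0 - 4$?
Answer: $\frac{70}{19} \approx 3.6842$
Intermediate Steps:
$d = - \frac{1}{3}$ ($d = -1 + \frac{1}{3} \cdot 2 = -1 + \frac{2}{3} = - \frac{1}{3} \approx -0.33333$)
$p{\left(K \right)} = -4$ ($p{\left(K \right)} = 0 - 4 = -4$)
$t{\left(k,o \right)} = -20$ ($t{\left(k,o \right)} = 4 \left(-4\right) - 4 = -16 - 4 = -20$)
$\frac{t{\left(\frac{1}{7 + d},\frac{1}{-13} \right)} w{\left(-10,3 \right)}}{-94 + 56} = \frac{\left(-20\right) 7}{-94 + 56} = - \frac{140}{-38} = \left(-140\right) \left(- \frac{1}{38}\right) = \frac{70}{19}$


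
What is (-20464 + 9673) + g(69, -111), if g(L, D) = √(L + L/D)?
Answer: -10791 + √93610/37 ≈ -10783.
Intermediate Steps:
(-20464 + 9673) + g(69, -111) = (-20464 + 9673) + √(69 + 69/(-111)) = -10791 + √(69 + 69*(-1/111)) = -10791 + √(69 - 23/37) = -10791 + √(2530/37) = -10791 + √93610/37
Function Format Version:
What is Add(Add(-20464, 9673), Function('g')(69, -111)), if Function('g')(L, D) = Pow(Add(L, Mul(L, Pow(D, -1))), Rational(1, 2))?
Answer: Add(-10791, Mul(Rational(1, 37), Pow(93610, Rational(1, 2)))) ≈ -10783.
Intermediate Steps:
Add(Add(-20464, 9673), Function('g')(69, -111)) = Add(Add(-20464, 9673), Pow(Add(69, Mul(69, Pow(-111, -1))), Rational(1, 2))) = Add(-10791, Pow(Add(69, Mul(69, Rational(-1, 111))), Rational(1, 2))) = Add(-10791, Pow(Add(69, Rational(-23, 37)), Rational(1, 2))) = Add(-10791, Pow(Rational(2530, 37), Rational(1, 2))) = Add(-10791, Mul(Rational(1, 37), Pow(93610, Rational(1, 2))))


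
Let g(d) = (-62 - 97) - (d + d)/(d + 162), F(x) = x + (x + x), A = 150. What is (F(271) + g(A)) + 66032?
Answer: 1733811/26 ≈ 66685.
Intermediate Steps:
F(x) = 3*x (F(x) = x + 2*x = 3*x)
g(d) = -159 - 2*d/(162 + d)
(F(271) + g(A)) + 66032 = (3*271 + (-25758 - 161*150)/(162 + 150)) + 66032 = (813 + (-25758 - 24150)/312) + 66032 = (813 + (1/312)*(-49908)) + 66032 = (813 - 4159/26) + 66032 = 16979/26 + 66032 = 1733811/26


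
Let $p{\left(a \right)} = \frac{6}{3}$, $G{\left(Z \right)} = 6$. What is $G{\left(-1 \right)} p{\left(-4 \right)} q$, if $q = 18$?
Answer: $216$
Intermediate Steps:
$p{\left(a \right)} = 2$ ($p{\left(a \right)} = 6 \cdot \frac{1}{3} = 2$)
$G{\left(-1 \right)} p{\left(-4 \right)} q = 6 \cdot 2 \cdot 18 = 12 \cdot 18 = 216$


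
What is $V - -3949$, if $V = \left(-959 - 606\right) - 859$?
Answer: $1525$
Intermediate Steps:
$V = -2424$ ($V = \left(-959 - 606\right) - 859 = -1565 - 859 = -2424$)
$V - -3949 = -2424 - -3949 = -2424 + 3949 = 1525$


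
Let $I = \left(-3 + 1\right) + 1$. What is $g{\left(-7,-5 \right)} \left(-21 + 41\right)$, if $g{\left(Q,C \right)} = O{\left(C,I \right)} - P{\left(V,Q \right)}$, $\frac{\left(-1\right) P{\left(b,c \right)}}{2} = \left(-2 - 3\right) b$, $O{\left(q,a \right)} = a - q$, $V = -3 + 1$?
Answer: $480$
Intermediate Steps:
$I = -1$ ($I = -2 + 1 = -1$)
$V = -2$
$P{\left(b,c \right)} = 10 b$ ($P{\left(b,c \right)} = - 2 \left(-2 - 3\right) b = - 2 \left(- 5 b\right) = 10 b$)
$g{\left(Q,C \right)} = 19 - C$ ($g{\left(Q,C \right)} = \left(-1 - C\right) - 10 \left(-2\right) = \left(-1 - C\right) - -20 = \left(-1 - C\right) + 20 = 19 - C$)
$g{\left(-7,-5 \right)} \left(-21 + 41\right) = \left(19 - -5\right) \left(-21 + 41\right) = \left(19 + 5\right) 20 = 24 \cdot 20 = 480$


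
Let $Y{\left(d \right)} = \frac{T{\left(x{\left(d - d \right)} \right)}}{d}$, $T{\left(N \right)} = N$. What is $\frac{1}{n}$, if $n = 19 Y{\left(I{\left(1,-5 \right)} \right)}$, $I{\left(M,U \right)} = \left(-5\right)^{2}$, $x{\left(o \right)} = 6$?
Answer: $\frac{25}{114} \approx 0.2193$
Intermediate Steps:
$I{\left(M,U \right)} = 25$
$Y{\left(d \right)} = \frac{6}{d}$
$n = \frac{114}{25}$ ($n = 19 \cdot \frac{6}{25} = \frac{114}{25} \approx 4.56$)
$\frac{1}{n} = \frac{1}{\frac{114}{25}} = \frac{25}{114}$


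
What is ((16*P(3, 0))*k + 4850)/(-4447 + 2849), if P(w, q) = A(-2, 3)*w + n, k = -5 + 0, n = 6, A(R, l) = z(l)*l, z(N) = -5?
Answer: -3985/799 ≈ -4.9875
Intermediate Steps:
A(R, l) = -5*l
k = -5
P(w, q) = 6 - 15*w (P(w, q) = (-5*3)*w + 6 = -15*w + 6 = 6 - 15*w)
((16*P(3, 0))*k + 4850)/(-4447 + 2849) = ((16*(6 - 15*3))*(-5) + 4850)/(-4447 + 2849) = ((16*(6 - 45))*(-5) + 4850)/(-1598) = ((16*(-39))*(-5) + 4850)*(-1/1598) = (-624*(-5) + 4850)*(-1/1598) = (3120 + 4850)*(-1/1598) = 7970*(-1/1598) = -3985/799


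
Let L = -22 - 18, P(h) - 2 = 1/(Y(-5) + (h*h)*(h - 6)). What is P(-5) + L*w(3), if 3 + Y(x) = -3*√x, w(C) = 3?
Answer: 3*(-118*√5 + 10935*I)/(-278*I + 3*√5) ≈ -118.0 + 8.6749e-5*I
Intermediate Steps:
Y(x) = -3 - 3*√x
P(h) = 2 + 1/(-3 + h²*(-6 + h) - 3*I*√5) (P(h) = 2 + 1/((-3 - 3*I*√5) + (h*h)*(h - 6)) = 2 + 1/((-3 - 3*I*√5) + h²*(-6 + h)) = 2 + 1/(-3 + h²*(-6 + h) - 3*I*√5))
L = -40
P(-5) + L*w(3) = (5 - 2*(-5)³ + 12*(-5)² + 6*I*√5)/(3 - 1*(-5)³ + 6*(-5)² + 3*I*√5) - 40*3 = (5 - 2*(-125) + 12*25 + 6*I*√5)/(3 - 1*(-125) + 6*25 + 3*I*√5) - 120 = (5 + 250 + 300 + 6*I*√5)/(3 + 125 + 150 + 3*I*√5) - 120 = (555 + 6*I*√5)/(278 + 3*I*√5) - 120 = -120 + (555 + 6*I*√5)/(278 + 3*I*√5)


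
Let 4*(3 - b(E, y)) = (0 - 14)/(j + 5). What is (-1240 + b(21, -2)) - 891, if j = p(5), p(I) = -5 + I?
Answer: -21273/10 ≈ -2127.3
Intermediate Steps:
j = 0 (j = -5 + 5 = 0)
b(E, y) = 37/10 (b(E, y) = 3 - (0 - 14)/(4*(0 + 5)) = 3 - (-7)/(2*5) = 3 - ¼*(-14/5) = 3 + 7/10 = 37/10)
(-1240 + b(21, -2)) - 891 = (-1240 + 37/10) - 891 = -12363/10 - 891 = -21273/10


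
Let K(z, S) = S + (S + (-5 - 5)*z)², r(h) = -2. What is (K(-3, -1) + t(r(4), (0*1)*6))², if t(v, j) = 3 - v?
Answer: 714025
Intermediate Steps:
K(z, S) = S + (S - 10*z)²
(K(-3, -1) + t(r(4), (0*1)*6))² = ((-1 + (-1 - 10*(-3))²) + (3 - 1*(-2)))² = ((-1 + (-1 + 30)²) + (3 + 2))² = ((-1 + 29²) + 5)² = ((-1 + 841) + 5)² = (840 + 5)² = 845² = 714025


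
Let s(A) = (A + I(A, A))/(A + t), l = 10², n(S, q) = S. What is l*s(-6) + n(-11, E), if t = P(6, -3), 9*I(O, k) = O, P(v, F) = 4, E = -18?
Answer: 967/3 ≈ 322.33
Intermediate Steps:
I(O, k) = O/9
t = 4
l = 100
s(A) = 10*A/(9*(4 + A)) (s(A) = (A + A/9)/(A + 4) = (10*A/9)/(4 + A) = 10*A/(9*(4 + A)))
l*s(-6) + n(-11, E) = 100*((10/9)*(-6)/(4 - 6)) - 11 = 100*((10/9)*(-6)/(-2)) - 11 = 100*((10/9)*(-6)*(-½)) - 11 = 100*(10/3) - 11 = 1000/3 - 11 = 967/3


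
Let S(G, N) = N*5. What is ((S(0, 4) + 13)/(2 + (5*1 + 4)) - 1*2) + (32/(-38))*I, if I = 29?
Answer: -445/19 ≈ -23.421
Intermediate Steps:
S(G, N) = 5*N
((S(0, 4) + 13)/(2 + (5*1 + 4)) - 1*2) + (32/(-38))*I = ((5*4 + 13)/(2 + (5*1 + 4)) - 1*2) + (32/(-38))*29 = ((20 + 13)/(2 + (5 + 4)) - 2) + (32*(-1/38))*29 = (33/(2 + 9) - 2) - 16/19*29 = (33/11 - 2) - 464/19 = (33*(1/11) - 2) - 464/19 = (3 - 2) - 464/19 = 1 - 464/19 = -445/19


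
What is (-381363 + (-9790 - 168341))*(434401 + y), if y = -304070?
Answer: -72919412514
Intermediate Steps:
(-381363 + (-9790 - 168341))*(434401 + y) = (-381363 + (-9790 - 168341))*(434401 - 304070) = (-381363 - 178131)*130331 = -559494*130331 = -72919412514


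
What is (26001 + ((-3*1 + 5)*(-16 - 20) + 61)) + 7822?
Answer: 33812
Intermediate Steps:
(26001 + ((-3*1 + 5)*(-16 - 20) + 61)) + 7822 = (26001 + ((-3 + 5)*(-36) + 61)) + 7822 = (26001 + (2*(-36) + 61)) + 7822 = (26001 + (-72 + 61)) + 7822 = (26001 - 11) + 7822 = 25990 + 7822 = 33812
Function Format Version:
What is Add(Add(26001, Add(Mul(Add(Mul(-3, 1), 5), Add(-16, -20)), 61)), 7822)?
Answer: 33812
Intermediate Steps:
Add(Add(26001, Add(Mul(Add(Mul(-3, 1), 5), Add(-16, -20)), 61)), 7822) = Add(Add(26001, Add(Mul(Add(-3, 5), -36), 61)), 7822) = Add(Add(26001, Add(Mul(2, -36), 61)), 7822) = Add(Add(26001, Add(-72, 61)), 7822) = Add(Add(26001, -11), 7822) = Add(25990, 7822) = 33812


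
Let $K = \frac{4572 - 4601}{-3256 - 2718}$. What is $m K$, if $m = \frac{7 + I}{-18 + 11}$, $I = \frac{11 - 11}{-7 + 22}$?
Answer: $- \frac{1}{206} \approx -0.0048544$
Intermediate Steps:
$I = 0$ ($I = \frac{0}{15} = 0 \cdot \frac{1}{15} = 0$)
$K = \frac{1}{206}$ ($K = - \frac{29}{-5974} = \left(-29\right) \left(- \frac{1}{5974}\right) = \frac{1}{206} \approx 0.0048544$)
$m = -1$ ($m = \frac{7 + 0}{-18 + 11} = \frac{7}{-7} = 7 \left(- \frac{1}{7}\right) = -1$)
$m K = \left(-1\right) \frac{1}{206} = - \frac{1}{206}$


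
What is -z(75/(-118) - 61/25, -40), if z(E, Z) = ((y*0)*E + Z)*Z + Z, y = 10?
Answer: -1560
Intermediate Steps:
z(E, Z) = Z + Z**2 (z(E, Z) = ((10*0)*E + Z)*Z + Z = (0*E + Z)*Z + Z = (0 + Z)*Z + Z = Z*Z + Z = Z**2 + Z = Z + Z**2)
-z(75/(-118) - 61/25, -40) = -(-40)*(1 - 40) = -(-40)*(-39) = -1*1560 = -1560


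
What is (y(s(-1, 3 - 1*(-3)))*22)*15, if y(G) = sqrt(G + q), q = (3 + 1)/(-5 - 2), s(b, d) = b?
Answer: 330*I*sqrt(77)/7 ≈ 413.68*I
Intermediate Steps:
q = -4/7 (q = 4/(-7) = 4*(-1/7) = -4/7 ≈ -0.57143)
y(G) = sqrt(-4/7 + G) (y(G) = sqrt(G - 4/7) = sqrt(-4/7 + G))
(y(s(-1, 3 - 1*(-3)))*22)*15 = ((sqrt(-28 + 49*(-1))/7)*22)*15 = ((sqrt(-28 - 49)/7)*22)*15 = ((sqrt(-77)/7)*22)*15 = (((I*sqrt(77))/7)*22)*15 = ((I*sqrt(77)/7)*22)*15 = (22*I*sqrt(77)/7)*15 = 330*I*sqrt(77)/7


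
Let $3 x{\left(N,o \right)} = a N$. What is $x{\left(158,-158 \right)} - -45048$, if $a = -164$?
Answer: $\frac{109232}{3} \approx 36411.0$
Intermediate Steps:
$x{\left(N,o \right)} = - \frac{164 N}{3}$ ($x{\left(N,o \right)} = \frac{\left(-164\right) N}{3} = - \frac{164 N}{3}$)
$x{\left(158,-158 \right)} - -45048 = \left(- \frac{164}{3}\right) 158 - -45048 = - \frac{25912}{3} + 45048 = \frac{109232}{3}$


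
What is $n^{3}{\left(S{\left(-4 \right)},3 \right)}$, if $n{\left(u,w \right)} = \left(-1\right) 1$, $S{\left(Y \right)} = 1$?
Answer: $-1$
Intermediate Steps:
$n{\left(u,w \right)} = -1$
$n^{3}{\left(S{\left(-4 \right)},3 \right)} = \left(-1\right)^{3} = -1$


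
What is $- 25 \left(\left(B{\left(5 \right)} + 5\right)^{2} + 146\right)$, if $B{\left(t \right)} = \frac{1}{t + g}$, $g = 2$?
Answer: $- \frac{211250}{49} \approx -4311.2$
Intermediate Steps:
$B{\left(t \right)} = \frac{1}{2 + t}$ ($B{\left(t \right)} = \frac{1}{t + 2} = \frac{1}{2 + t}$)
$- 25 \left(\left(B{\left(5 \right)} + 5\right)^{2} + 146\right) = - 25 \left(\left(\frac{1}{2 + 5} + 5\right)^{2} + 146\right) = - 25 \left(\left(\frac{1}{7} + 5\right)^{2} + 146\right) = - 25 \left(\left(\frac{36}{7}\right)^{2} + 146\right) = - 25 \left(\frac{1296}{49} + 146\right) = \left(-25\right) \frac{8450}{49} = - \frac{211250}{49}$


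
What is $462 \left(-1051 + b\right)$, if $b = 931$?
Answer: $-55440$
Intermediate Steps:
$462 \left(-1051 + b\right) = 462 \left(-1051 + 931\right) = 462 \left(-120\right) = -55440$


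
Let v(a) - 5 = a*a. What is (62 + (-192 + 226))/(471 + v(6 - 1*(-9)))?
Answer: 96/701 ≈ 0.13695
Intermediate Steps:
v(a) = 5 + a² (v(a) = 5 + a*a = 5 + a²)
(62 + (-192 + 226))/(471 + v(6 - 1*(-9))) = (62 + (-192 + 226))/(471 + (5 + (6 - 1*(-9))²)) = (62 + 34)/(471 + (5 + (6 + 9)²)) = 96/(471 + (5 + 15²)) = 96/(471 + (5 + 225)) = 96/(471 + 230) = 96/701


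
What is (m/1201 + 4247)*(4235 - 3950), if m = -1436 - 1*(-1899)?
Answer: 1453816350/1201 ≈ 1.2105e+6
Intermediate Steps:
m = 463 (m = -1436 + 1899 = 463)
(m/1201 + 4247)*(4235 - 3950) = (463/1201 + 4247)*(4235 - 3950) = (463*(1/1201) + 4247)*285 = (463/1201 + 4247)*285 = (5101110/1201)*285 = 1453816350/1201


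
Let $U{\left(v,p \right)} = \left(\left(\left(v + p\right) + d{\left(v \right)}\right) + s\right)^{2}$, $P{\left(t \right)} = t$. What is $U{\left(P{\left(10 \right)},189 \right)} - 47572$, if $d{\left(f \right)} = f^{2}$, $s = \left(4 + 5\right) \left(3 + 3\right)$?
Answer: $77037$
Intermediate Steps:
$s = 54$ ($s = 9 \cdot 6 = 54$)
$U{\left(v,p \right)} = \left(54 + p + v + v^{2}\right)^{2}$ ($U{\left(v,p \right)} = \left(\left(\left(v + p\right) + v^{2}\right) + 54\right)^{2} = \left(\left(\left(p + v\right) + v^{2}\right) + 54\right)^{2} = \left(\left(p + v + v^{2}\right) + 54\right)^{2} = \left(54 + p + v + v^{2}\right)^{2}$)
$U{\left(P{\left(10 \right)},189 \right)} - 47572 = \left(54 + 189 + 10 + 10^{2}\right)^{2} - 47572 = \left(54 + 189 + 10 + 100\right)^{2} - 47572 = 353^{2} - 47572 = 124609 - 47572 = 77037$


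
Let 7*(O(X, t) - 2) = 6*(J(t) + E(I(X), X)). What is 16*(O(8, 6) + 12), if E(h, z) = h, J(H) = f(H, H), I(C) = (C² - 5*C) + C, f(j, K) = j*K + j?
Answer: 8672/7 ≈ 1238.9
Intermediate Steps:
f(j, K) = j + K*j (f(j, K) = K*j + j = j + K*j)
I(C) = C² - 4*C
J(H) = H*(1 + H)
O(X, t) = 2 + 6*X*(-4 + X)/7 + 6*t*(1 + t)/7 (O(X, t) = 2 + (6*(t*(1 + t) + X*(-4 + X)))/7 = 2 + (6*(X*(-4 + X) + t*(1 + t)))/7 = 2 + (6*X*(-4 + X) + 6*t*(1 + t))/7 = 2 + (6*X*(-4 + X)/7 + 6*t*(1 + t)/7) = 2 + 6*X*(-4 + X)/7 + 6*t*(1 + t)/7)
16*(O(8, 6) + 12) = 16*((2 + (6/7)*8*(-4 + 8) + (6/7)*6*(1 + 6)) + 12) = 16*((2 + (6/7)*8*4 + (6/7)*6*7) + 12) = 16*((2 + 192/7 + 36) + 12) = 16*(458/7 + 12) = 16*(542/7) = 8672/7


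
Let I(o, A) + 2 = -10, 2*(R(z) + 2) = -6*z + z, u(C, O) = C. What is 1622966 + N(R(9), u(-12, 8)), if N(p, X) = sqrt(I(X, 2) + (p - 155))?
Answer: 1622966 + I*sqrt(766)/2 ≈ 1.623e+6 + 13.838*I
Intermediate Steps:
R(z) = -2 - 5*z/2 (R(z) = -2 + (-6*z + z)/2 = -2 + (-5*z)/2 = -2 - 5*z/2)
I(o, A) = -12 (I(o, A) = -2 - 10 = -12)
N(p, X) = sqrt(-167 + p) (N(p, X) = sqrt(-12 + (p - 155)) = sqrt(-12 + (-155 + p)) = sqrt(-167 + p))
1622966 + N(R(9), u(-12, 8)) = 1622966 + sqrt(-167 + (-2 - 5/2*9)) = 1622966 + sqrt(-167 + (-2 - 45/2)) = 1622966 + sqrt(-167 - 49/2) = 1622966 + sqrt(-383/2) = 1622966 + I*sqrt(766)/2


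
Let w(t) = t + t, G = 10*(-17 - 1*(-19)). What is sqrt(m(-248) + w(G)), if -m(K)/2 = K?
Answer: 2*sqrt(134) ≈ 23.152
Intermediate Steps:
m(K) = -2*K
G = 20 (G = 10*(-17 + 19) = 10*2 = 20)
w(t) = 2*t
sqrt(m(-248) + w(G)) = sqrt(-2*(-248) + 2*20) = sqrt(496 + 40) = sqrt(536) = 2*sqrt(134)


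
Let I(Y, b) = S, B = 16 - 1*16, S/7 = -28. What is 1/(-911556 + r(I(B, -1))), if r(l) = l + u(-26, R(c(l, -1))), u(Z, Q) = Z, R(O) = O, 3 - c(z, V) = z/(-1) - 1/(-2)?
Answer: -1/911778 ≈ -1.0968e-6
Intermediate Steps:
S = -196 (S = 7*(-28) = -196)
c(z, V) = 5/2 + z (c(z, V) = 3 - (z/(-1) - 1/(-2)) = 3 - (z*(-1) - 1*(-½)) = 3 - (-z + ½) = 3 - (½ - z) = 3 + (-½ + z) = 5/2 + z)
B = 0 (B = 16 - 16 = 0)
I(Y, b) = -196
r(l) = -26 + l (r(l) = l - 26 = -26 + l)
1/(-911556 + r(I(B, -1))) = 1/(-911556 + (-26 - 196)) = 1/(-911556 - 222) = 1/(-911778) = -1/911778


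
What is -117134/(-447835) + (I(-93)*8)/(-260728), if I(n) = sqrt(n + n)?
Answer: 117134/447835 - I*sqrt(186)/32591 ≈ 0.26156 - 0.00041846*I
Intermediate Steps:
I(n) = sqrt(2)*sqrt(n) (I(n) = sqrt(2*n) = sqrt(2)*sqrt(n))
-117134/(-447835) + (I(-93)*8)/(-260728) = -117134/(-447835) + ((sqrt(2)*sqrt(-93))*8)/(-260728) = -117134*(-1/447835) + ((sqrt(2)*(I*sqrt(93)))*8)*(-1/260728) = 117134/447835 + ((I*sqrt(186))*8)*(-1/260728) = 117134/447835 + (8*I*sqrt(186))*(-1/260728) = 117134/447835 - I*sqrt(186)/32591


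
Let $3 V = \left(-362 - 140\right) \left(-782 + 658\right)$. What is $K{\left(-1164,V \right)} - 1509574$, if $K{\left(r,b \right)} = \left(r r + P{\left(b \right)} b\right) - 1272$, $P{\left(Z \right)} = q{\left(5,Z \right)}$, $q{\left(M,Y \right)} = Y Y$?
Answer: $\frac{241199386786342}{27} \approx 8.9333 \cdot 10^{12}$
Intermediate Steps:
$q{\left(M,Y \right)} = Y^{2}$
$P{\left(Z \right)} = Z^{2}$
$V = \frac{62248}{3}$ ($V = \frac{\left(-362 - 140\right) \left(-782 + 658\right)}{3} = \frac{\left(-502\right) \left(-124\right)}{3} = \frac{1}{3} \cdot 62248 = \frac{62248}{3} \approx 20749.0$)
$K{\left(r,b \right)} = -1272 + b^{3} + r^{2}$ ($K{\left(r,b \right)} = \left(r r + b^{2} b\right) - 1272 = \left(r^{2} + b^{3}\right) - 1272 = \left(b^{3} + r^{2}\right) - 1272 = -1272 + b^{3} + r^{2}$)
$K{\left(-1164,V \right)} - 1509574 = \left(-1272 + \left(\frac{62248}{3}\right)^{3} + \left(-1164\right)^{2}\right) - 1509574 = \left(-1272 + \frac{241199390996992}{27} + 1354896\right) - 1509574 = \frac{241199427544840}{27} - 1509574 = \frac{241199386786342}{27}$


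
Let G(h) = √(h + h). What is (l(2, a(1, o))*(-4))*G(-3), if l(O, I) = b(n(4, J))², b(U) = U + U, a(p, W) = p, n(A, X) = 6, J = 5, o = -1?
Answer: -576*I*√6 ≈ -1410.9*I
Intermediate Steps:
b(U) = 2*U
G(h) = √2*√h (G(h) = √(2*h) = √2*√h)
l(O, I) = 144 (l(O, I) = (2*6)² = 12² = 144)
(l(2, a(1, o))*(-4))*G(-3) = (144*(-4))*(√2*√(-3)) = -576*√2*I*√3 = -576*I*√6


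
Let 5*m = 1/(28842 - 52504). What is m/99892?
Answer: -1/11818222520 ≈ -8.4615e-11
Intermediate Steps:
m = -1/118310 (m = 1/(5*(28842 - 52504)) = (⅕)/(-23662) = (⅕)*(-1/23662) = -1/118310 ≈ -8.4524e-6)
m/99892 = -1/118310/99892 = -1/118310*1/99892 = -1/11818222520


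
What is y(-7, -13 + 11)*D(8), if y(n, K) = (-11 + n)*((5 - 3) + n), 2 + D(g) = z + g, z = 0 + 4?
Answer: 900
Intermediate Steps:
z = 4
D(g) = 2 + g (D(g) = -2 + (4 + g) = 2 + g)
y(n, K) = (-11 + n)*(2 + n)
y(-7, -13 + 11)*D(8) = (-22 + (-7)**2 - 9*(-7))*(2 + 8) = (-22 + 49 + 63)*10 = 90*10 = 900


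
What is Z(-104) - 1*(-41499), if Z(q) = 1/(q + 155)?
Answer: 2116450/51 ≈ 41499.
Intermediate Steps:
Z(q) = 1/(155 + q)
Z(-104) - 1*(-41499) = 1/(155 - 104) - 1*(-41499) = 1/51 + 41499 = 2116450/51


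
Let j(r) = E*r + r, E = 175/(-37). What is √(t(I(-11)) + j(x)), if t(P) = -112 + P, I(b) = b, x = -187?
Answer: √786435/37 ≈ 23.968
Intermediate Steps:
E = -175/37 (E = 175*(-1/37) = -175/37 ≈ -4.7297)
j(r) = -138*r/37 (j(r) = -175*r/37 + r = -138*r/37)
√(t(I(-11)) + j(x)) = √((-112 - 11) - 138/37*(-187)) = √(-123 + 25806/37) = √(21255/37) = √786435/37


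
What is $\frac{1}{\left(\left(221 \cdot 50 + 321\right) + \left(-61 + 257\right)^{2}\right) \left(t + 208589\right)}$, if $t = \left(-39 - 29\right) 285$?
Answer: $\frac{1}{9420148483} \approx 1.0616 \cdot 10^{-10}$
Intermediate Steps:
$t = -19380$ ($t = \left(-68\right) 285 = -19380$)
$\frac{1}{\left(\left(221 \cdot 50 + 321\right) + \left(-61 + 257\right)^{2}\right) \left(t + 208589\right)} = \frac{1}{\left(\left(221 \cdot 50 + 321\right) + \left(-61 + 257\right)^{2}\right) \left(-19380 + 208589\right)} = \frac{1}{\left(\left(11050 + 321\right) + 196^{2}\right) 189209} = \frac{1}{\left(11371 + 38416\right) 189209} = \frac{1}{49787 \cdot 189209} = \frac{1}{9420148483}$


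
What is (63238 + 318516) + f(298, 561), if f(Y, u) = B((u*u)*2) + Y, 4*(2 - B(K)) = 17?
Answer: 1528199/4 ≈ 3.8205e+5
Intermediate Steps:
B(K) = -9/4 (B(K) = 2 - ¼*17 = 2 - 17/4 = -9/4)
f(Y, u) = -9/4 + Y
(63238 + 318516) + f(298, 561) = (63238 + 318516) + (-9/4 + 298) = 381754 + 1183/4 = 1528199/4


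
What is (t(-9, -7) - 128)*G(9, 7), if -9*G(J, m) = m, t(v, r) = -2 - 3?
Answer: 931/9 ≈ 103.44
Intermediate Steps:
t(v, r) = -5
G(J, m) = -m/9
(t(-9, -7) - 128)*G(9, 7) = (-5 - 128)*(-⅑*7) = -133*(-7/9) = 931/9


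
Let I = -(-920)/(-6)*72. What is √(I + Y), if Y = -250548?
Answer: 2*I*√65397 ≈ 511.46*I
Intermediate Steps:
I = -11040 (I = -(-920)*(-1)/6*72 = -46*10/3*72 = -460/3*72 = -11040)
√(I + Y) = √(-11040 - 250548) = √(-261588) = 2*I*√65397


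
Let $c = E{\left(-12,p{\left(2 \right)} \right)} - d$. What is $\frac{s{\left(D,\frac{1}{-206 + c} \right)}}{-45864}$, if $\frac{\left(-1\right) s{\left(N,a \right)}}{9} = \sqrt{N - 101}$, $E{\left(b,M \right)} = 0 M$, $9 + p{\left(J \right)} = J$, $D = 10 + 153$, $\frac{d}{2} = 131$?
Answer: $\frac{\sqrt{62}}{5096} \approx 0.0015451$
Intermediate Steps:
$d = 262$ ($d = 2 \cdot 131 = 262$)
$D = 163$
$p{\left(J \right)} = -9 + J$
$E{\left(b,M \right)} = 0$
$c = -262$ ($c = 0 - 262 = -262$)
$s{\left(N,a \right)} = - 9 \sqrt{-101 + N}$ ($s{\left(N,a \right)} = - 9 \sqrt{N - 101} = - 9 \sqrt{-101 + N}$)
$\frac{s{\left(D,\frac{1}{-206 + c} \right)}}{-45864} = \frac{\left(-9\right) \sqrt{-101 + 163}}{-45864} = - 9 \sqrt{62} \left(- \frac{1}{45864}\right) = \frac{\sqrt{62}}{5096}$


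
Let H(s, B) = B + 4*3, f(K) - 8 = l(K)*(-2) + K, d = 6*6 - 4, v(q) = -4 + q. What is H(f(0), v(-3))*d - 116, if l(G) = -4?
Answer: 44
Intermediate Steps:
d = 32 (d = 36 - 4 = 32)
f(K) = 16 + K (f(K) = 8 + (-4*(-2) + K) = 8 + (8 + K) = 16 + K)
H(s, B) = 12 + B (H(s, B) = B + 12 = 12 + B)
H(f(0), v(-3))*d - 116 = (12 + (-4 - 3))*32 - 116 = (12 - 7)*32 - 116 = 5*32 - 116 = 160 - 116 = 44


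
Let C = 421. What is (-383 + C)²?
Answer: 1444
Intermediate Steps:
(-383 + C)² = (-383 + 421)² = 38² = 1444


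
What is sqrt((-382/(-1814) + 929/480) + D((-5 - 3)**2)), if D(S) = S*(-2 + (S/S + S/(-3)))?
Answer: I*sqrt(16906668937170)/108840 ≈ 37.778*I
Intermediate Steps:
D(S) = S*(-1 - S/3) (D(S) = S*(-2 + (1 + S*(-1/3))) = S*(-2 + (1 - S/3)) = S*(-1 - S/3))
sqrt((-382/(-1814) + 929/480) + D((-5 - 3)**2)) = sqrt((-382/(-1814) + 929/480) - (-5 - 3)**2*(3 + (-5 - 3)**2)/3) = sqrt((-382*(-1/1814) + 929*(1/480)) - 1/3*(-8)**2*(3 + (-8)**2)) = sqrt((191/907 + 929/480) - 1/3*64*(3 + 64)) = sqrt(934283/435360 - 1/3*64*67) = sqrt(934283/435360 - 4288/3) = sqrt(-621340277/435360) = I*sqrt(16906668937170)/108840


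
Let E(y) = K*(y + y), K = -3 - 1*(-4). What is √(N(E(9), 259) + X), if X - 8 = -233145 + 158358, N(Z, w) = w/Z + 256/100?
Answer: I*√67285846/30 ≈ 273.43*I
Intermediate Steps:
K = 1 (K = -3 + 4 = 1)
E(y) = 2*y (E(y) = 1*(y + y) = 1*(2*y) = 2*y)
N(Z, w) = 64/25 + w/Z (N(Z, w) = w/Z + 256*(1/100) = w/Z + 64/25 = 64/25 + w/Z)
X = -74779 (X = 8 + (-233145 + 158358) = 8 - 74787 = -74779)
√(N(E(9), 259) + X) = √((64/25 + 259/((2*9))) - 74779) = √((64/25 + 259/18) - 74779) = √(7627/450 - 74779) = √(-33642923/450) = I*√67285846/30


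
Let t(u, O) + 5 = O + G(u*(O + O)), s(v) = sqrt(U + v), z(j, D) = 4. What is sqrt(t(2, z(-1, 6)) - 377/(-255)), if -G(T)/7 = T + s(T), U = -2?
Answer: sqrt(-7251690 - 455175*sqrt(14))/255 ≈ 11.735*I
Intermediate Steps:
s(v) = sqrt(-2 + v)
G(T) = -7*T - 7*sqrt(-2 + T) (G(T) = -7*(T + sqrt(-2 + T)) = -7*T - 7*sqrt(-2 + T))
t(u, O) = -5 + O - 7*sqrt(-2 + 2*O*u) - 14*O*u (t(u, O) = -5 + (O + (-7*u*(O + O) - 7*sqrt(-2 + u*(O + O)))) = -5 + (O + (-7*u*2*O - 7*sqrt(-2 + u*(2*O)))) = -5 + (O + (-14*O*u - 7*sqrt(-2 + 2*O*u))) = -5 + (O + (-7*sqrt(-2 + 2*O*u) - 14*O*u)) = -5 + (O - 7*sqrt(-2 + 2*O*u) - 14*O*u) = -5 + O - 7*sqrt(-2 + 2*O*u) - 14*O*u)
sqrt(t(2, z(-1, 6)) - 377/(-255)) = sqrt((-5 + 4 - 7*sqrt(-2 + 2*4*2) - 14*4*2) - 377/(-255)) = sqrt((-5 + 4 - 7*sqrt(-2 + 16) - 112) - 377*(-1/255)) = sqrt((-5 + 4 - 7*sqrt(14) - 112) + 377/255) = sqrt((-113 - 7*sqrt(14)) + 377/255) = sqrt(-28438/255 - 7*sqrt(14))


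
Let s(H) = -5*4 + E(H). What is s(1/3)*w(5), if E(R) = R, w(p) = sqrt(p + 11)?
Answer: -236/3 ≈ -78.667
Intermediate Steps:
w(p) = sqrt(11 + p)
s(H) = -20 + H (s(H) = -5*4 + H = -20 + H)
s(1/3)*w(5) = (-20 + 1/3)*sqrt(11 + 5) = (-20 + 1/3)*sqrt(16) = -59/3*4 = -236/3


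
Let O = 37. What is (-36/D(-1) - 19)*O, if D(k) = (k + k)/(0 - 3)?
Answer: -2701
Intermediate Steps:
D(k) = -2*k/3 (D(k) = (2*k)/(-3) = (2*k)*(-1/3) = -2*k/3)
(-36/D(-1) - 19)*O = (-36/((-2/3*(-1))) - 19)*37 = (-36/2/3 - 19)*37 = (-36*3/2 - 19)*37 = (-54 - 19)*37 = -73*37 = -2701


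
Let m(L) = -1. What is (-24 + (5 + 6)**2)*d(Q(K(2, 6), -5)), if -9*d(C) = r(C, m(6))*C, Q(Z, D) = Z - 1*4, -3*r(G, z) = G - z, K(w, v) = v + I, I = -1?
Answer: 194/27 ≈ 7.1852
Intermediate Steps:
K(w, v) = -1 + v (K(w, v) = v - 1 = -1 + v)
r(G, z) = -G/3 + z/3 (r(G, z) = -(G - z)/3 = -G/3 + z/3)
Q(Z, D) = -4 + Z (Q(Z, D) = Z - 4 = -4 + Z)
d(C) = -C*(-1/3 - C/3)/9 (d(C) = -(-C/3 + (1/3)*(-1))*C/9 = -(-C/3 - 1/3)*C/9 = -(-1/3 - C/3)*C/9 = -C*(-1/3 - C/3)/9)
(-24 + (5 + 6)**2)*d(Q(K(2, 6), -5)) = (-24 + (5 + 6)**2)*((-4 + (-1 + 6))*(1 + (-4 + (-1 + 6)))/27) = (-24 + 11**2)*((-4 + 5)*(1 + (-4 + 5))/27) = (-24 + 121)*((1/27)*1*(1 + 1)) = 97*((1/27)*1*2) = 97*(2/27) = 194/27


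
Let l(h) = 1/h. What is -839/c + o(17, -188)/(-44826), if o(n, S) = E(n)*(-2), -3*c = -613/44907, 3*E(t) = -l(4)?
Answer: -30400343851177/164870028 ≈ -1.8439e+5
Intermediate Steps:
E(t) = -1/12 (E(t) = (-1/4)/3 = (-1*¼)/3 = (⅓)*(-¼) = -1/12)
c = 613/134721 (c = -(-613)/(3*44907) = -⅓*(-613/44907) = 613/134721 ≈ 0.0045501)
o(n, S) = ⅙ (o(n, S) = -1/12*(-2) = ⅙)
-839/c + o(17, -188)/(-44826) = -839/613/134721 + (⅙)/(-44826) = -839*134721/613 + (⅙)*(-1/44826) = -113030919/613 - 1/268956 = -30400343851177/164870028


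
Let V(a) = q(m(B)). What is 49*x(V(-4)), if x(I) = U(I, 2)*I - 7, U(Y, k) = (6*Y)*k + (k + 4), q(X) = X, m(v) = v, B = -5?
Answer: 12887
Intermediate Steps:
U(Y, k) = 4 + k + 6*Y*k (U(Y, k) = 6*Y*k + (4 + k) = 4 + k + 6*Y*k)
V(a) = -5
x(I) = -7 + I*(6 + 12*I) (x(I) = (4 + 2 + 6*I*2)*I - 7 = (4 + 2 + 12*I)*I - 7 = (6 + 12*I)*I - 7 = I*(6 + 12*I) - 7 = -7 + I*(6 + 12*I))
49*x(V(-4)) = 49*(-7 + 6*(-5)*(1 + 2*(-5))) = 49*(-7 + 6*(-5)*(1 - 10)) = 49*(-7 + 6*(-5)*(-9)) = 49*(-7 + 270) = 49*263 = 12887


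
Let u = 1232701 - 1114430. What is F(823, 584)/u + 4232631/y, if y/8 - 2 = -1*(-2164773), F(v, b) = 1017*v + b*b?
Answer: 20902251056401/2048240832200 ≈ 10.205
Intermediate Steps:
F(v, b) = b**2 + 1017*v (F(v, b) = 1017*v + b**2 = b**2 + 1017*v)
y = 17318200 (y = 16 + 8*(-1*(-2164773)) = 16 + 8*2164773 = 16 + 17318184 = 17318200)
u = 118271
F(823, 584)/u + 4232631/y = (584**2 + 1017*823)/118271 + 4232631/17318200 = (341056 + 836991)*(1/118271) + 4232631*(1/17318200) = 1178047*(1/118271) + 4232631/17318200 = 1178047/118271 + 4232631/17318200 = 20902251056401/2048240832200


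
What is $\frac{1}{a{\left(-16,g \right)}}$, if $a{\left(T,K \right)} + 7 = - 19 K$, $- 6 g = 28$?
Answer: $\frac{3}{245} \approx 0.012245$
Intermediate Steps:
$g = - \frac{14}{3}$ ($g = \left(- \frac{1}{6}\right) 28 = - \frac{14}{3} \approx -4.6667$)
$a{\left(T,K \right)} = -7 - 19 K$
$\frac{1}{a{\left(-16,g \right)}} = \frac{1}{-7 - - \frac{266}{3}} = \frac{1}{-7 + \frac{266}{3}} = \frac{1}{\frac{245}{3}} = \frac{3}{245}$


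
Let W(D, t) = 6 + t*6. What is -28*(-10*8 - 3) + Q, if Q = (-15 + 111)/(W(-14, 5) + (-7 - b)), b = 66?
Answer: 85892/37 ≈ 2321.4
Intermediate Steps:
W(D, t) = 6 + 6*t
Q = -96/37 (Q = (-15 + 111)/((6 + 6*5) + (-7 - 1*66)) = 96/((6 + 30) + (-7 - 66)) = 96/(36 - 73) = 96/(-37) = 96*(-1/37) = -96/37 ≈ -2.5946)
-28*(-10*8 - 3) + Q = -28*(-10*8 - 3) - 96/37 = -28*(-80 - 3) - 96/37 = -28*(-83) - 96/37 = 2324 - 96/37 = 85892/37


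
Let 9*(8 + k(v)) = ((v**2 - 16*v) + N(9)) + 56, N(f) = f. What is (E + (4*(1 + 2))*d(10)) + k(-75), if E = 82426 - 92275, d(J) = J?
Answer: -80743/9 ≈ -8971.4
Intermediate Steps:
E = -9849
k(v) = -7/9 - 16*v/9 + v**2/9 (k(v) = -8 + (((v**2 - 16*v) + 9) + 56)/9 = -8 + ((9 + v**2 - 16*v) + 56)/9 = -8 + (65 + v**2 - 16*v)/9 = -8 + (65/9 - 16*v/9 + v**2/9) = -7/9 - 16*v/9 + v**2/9)
(E + (4*(1 + 2))*d(10)) + k(-75) = (-9849 + (4*(1 + 2))*10) + (-7/9 - 16/9*(-75) + (1/9)*(-75)**2) = (-9849 + (4*3)*10) + (-7/9 + 400/3 + (1/9)*5625) = (-9849 + 12*10) + (-7/9 + 400/3 + 625) = (-9849 + 120) + 6818/9 = -9729 + 6818/9 = -80743/9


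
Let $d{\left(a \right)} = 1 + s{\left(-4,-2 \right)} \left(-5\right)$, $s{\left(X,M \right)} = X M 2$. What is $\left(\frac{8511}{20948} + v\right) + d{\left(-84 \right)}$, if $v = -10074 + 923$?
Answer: $- \frac{193341529}{20948} \approx -9229.6$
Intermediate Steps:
$v = -9151$
$s{\left(X,M \right)} = 2 M X$ ($s{\left(X,M \right)} = M X 2 = 2 M X$)
$d{\left(a \right)} = -79$ ($d{\left(a \right)} = 1 + 2 \left(-2\right) \left(-4\right) \left(-5\right) = 1 + 16 \left(-5\right) = 1 - 80 = -79$)
$\left(\frac{8511}{20948} + v\right) + d{\left(-84 \right)} = \left(\frac{8511}{20948} - 9151\right) - 79 = - \frac{191686637}{20948} - 79 = - \frac{193341529}{20948}$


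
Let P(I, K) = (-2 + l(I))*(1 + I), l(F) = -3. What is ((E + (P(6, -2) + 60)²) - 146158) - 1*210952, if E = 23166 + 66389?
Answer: -266930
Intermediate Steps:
E = 89555
P(I, K) = -5 - 5*I (P(I, K) = (-2 - 3)*(1 + I) = -5*(1 + I) = -5 - 5*I)
((E + (P(6, -2) + 60)²) - 146158) - 1*210952 = ((89555 + ((-5 - 5*6) + 60)²) - 146158) - 1*210952 = ((89555 + ((-5 - 30) + 60)²) - 146158) - 210952 = ((89555 + (-35 + 60)²) - 146158) - 210952 = ((89555 + 25²) - 146158) - 210952 = ((89555 + 625) - 146158) - 210952 = (90180 - 146158) - 210952 = -55978 - 210952 = -266930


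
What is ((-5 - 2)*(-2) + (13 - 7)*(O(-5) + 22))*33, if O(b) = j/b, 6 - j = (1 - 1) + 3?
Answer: 23496/5 ≈ 4699.2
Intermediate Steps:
j = 3 (j = 6 - ((1 - 1) + 3) = 6 - (0 + 3) = 6 - 1*3 = 6 - 3 = 3)
O(b) = 3/b
((-5 - 2)*(-2) + (13 - 7)*(O(-5) + 22))*33 = ((-5 - 2)*(-2) + (13 - 7)*(3/(-5) + 22))*33 = (-7*(-2) + 6*(3*(-1/5) + 22))*33 = (14 + 6*(-3/5 + 22))*33 = (14 + 6*(107/5))*33 = (14 + 642/5)*33 = (712/5)*33 = 23496/5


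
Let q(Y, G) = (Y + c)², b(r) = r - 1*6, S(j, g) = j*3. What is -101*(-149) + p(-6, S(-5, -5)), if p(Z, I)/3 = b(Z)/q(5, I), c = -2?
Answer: 15045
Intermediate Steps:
S(j, g) = 3*j
b(r) = -6 + r (b(r) = r - 6 = -6 + r)
q(Y, G) = (-2 + Y)² (q(Y, G) = (Y - 2)² = (-2 + Y)²)
p(Z, I) = -2 + Z/3 (p(Z, I) = 3*((-6 + Z)/((-2 + 5)²)) = 3*((-6 + Z)/(3²)) = 3*((-6 + Z)/9) = 3*((-6 + Z)*(⅑)) = 3*(-⅔ + Z/9) = -2 + Z/3)
-101*(-149) + p(-6, S(-5, -5)) = -101*(-149) + (-2 + (⅓)*(-6)) = 15049 + (-2 - 2) = 15049 - 4 = 15045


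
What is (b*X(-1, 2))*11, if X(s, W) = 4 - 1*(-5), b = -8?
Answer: -792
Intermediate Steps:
X(s, W) = 9 (X(s, W) = 4 + 5 = 9)
(b*X(-1, 2))*11 = -8*9*11 = -72*11 = -792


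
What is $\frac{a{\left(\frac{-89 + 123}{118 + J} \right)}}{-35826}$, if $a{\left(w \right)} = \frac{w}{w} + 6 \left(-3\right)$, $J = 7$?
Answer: $\frac{17}{35826} \approx 0.00047452$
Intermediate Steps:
$a{\left(w \right)} = -17$ ($a{\left(w \right)} = 1 - 18 = -17$)
$\frac{a{\left(\frac{-89 + 123}{118 + J} \right)}}{-35826} = - \frac{17}{-35826} = \left(-17\right) \left(- \frac{1}{35826}\right) = \frac{17}{35826}$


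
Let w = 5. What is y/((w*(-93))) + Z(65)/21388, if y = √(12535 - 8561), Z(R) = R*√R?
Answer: -√3974/465 + 65*√65/21388 ≈ -0.11107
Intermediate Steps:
Z(R) = R^(3/2)
y = √3974 ≈ 63.040
y/((w*(-93))) + Z(65)/21388 = √3974/((5*(-93))) + 65^(3/2)/21388 = √3974/(-465) + (65*√65)*(1/21388) = √3974*(-1/465) + 65*√65/21388 = -√3974/465 + 65*√65/21388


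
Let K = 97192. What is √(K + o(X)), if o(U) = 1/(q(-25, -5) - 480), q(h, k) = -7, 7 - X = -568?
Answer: 3*√2561214329/487 ≈ 311.76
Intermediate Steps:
X = 575 (X = 7 - 1*(-568) = 7 + 568 = 575)
o(U) = -1/487 (o(U) = 1/(-7 - 480) = 1/(-487) = -1/487)
√(K + o(X)) = √(97192 - 1/487) = √(47332503/487) = 3*√2561214329/487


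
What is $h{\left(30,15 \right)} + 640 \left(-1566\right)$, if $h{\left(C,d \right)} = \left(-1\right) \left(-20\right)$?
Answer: $-1002220$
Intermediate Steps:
$h{\left(C,d \right)} = 20$
$h{\left(30,15 \right)} + 640 \left(-1566\right) = 20 + 640 \left(-1566\right) = 20 - 1002240 = -1002220$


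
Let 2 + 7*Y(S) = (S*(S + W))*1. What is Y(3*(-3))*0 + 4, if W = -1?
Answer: 4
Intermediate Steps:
Y(S) = -2/7 + S*(-1 + S)/7 (Y(S) = -2/7 + ((S*(S - 1))*1)/7 = -2/7 + ((S*(-1 + S))*1)/7 = -2/7 + (S*(-1 + S))/7 = -2/7 + S*(-1 + S)/7)
Y(3*(-3))*0 + 4 = (-2/7 - 3*(-3)/7 + (3*(-3))**2/7)*0 + 4 = (-2/7 - 1/7*(-9) + (1/7)*(-9)**2)*0 + 4 = (-2/7 + 9/7 + (1/7)*81)*0 + 4 = (-2/7 + 9/7 + 81/7)*0 + 4 = (88/7)*0 + 4 = 0 + 4 = 4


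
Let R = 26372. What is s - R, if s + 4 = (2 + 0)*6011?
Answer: -14354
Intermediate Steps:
s = 12018 (s = -4 + (2 + 0)*6011 = -4 + 2*6011 = -4 + 12022 = 12018)
s - R = 12018 - 1*26372 = 12018 - 26372 = -14354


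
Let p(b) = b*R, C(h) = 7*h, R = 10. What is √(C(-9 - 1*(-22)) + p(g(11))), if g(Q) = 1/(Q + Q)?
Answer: √11066/11 ≈ 9.5632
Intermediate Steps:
g(Q) = 1/(2*Q)
p(b) = 10*b (p(b) = b*10 = 10*b)
√(C(-9 - 1*(-22)) + p(g(11))) = √(7*(-9 - 1*(-22)) + 10*((½)/11)) = √(7*(-9 + 22) + 10*((½)*(1/11))) = √(7*13 + 10*(1/22)) = √(91 + 5/11) = √(1006/11) = √11066/11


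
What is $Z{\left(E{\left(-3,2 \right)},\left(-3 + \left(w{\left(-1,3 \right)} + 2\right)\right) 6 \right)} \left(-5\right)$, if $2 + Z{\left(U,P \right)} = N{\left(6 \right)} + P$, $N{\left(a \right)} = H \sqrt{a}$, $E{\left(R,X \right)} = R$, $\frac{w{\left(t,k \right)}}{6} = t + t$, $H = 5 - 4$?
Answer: $400 - 5 \sqrt{6} \approx 387.75$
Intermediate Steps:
$H = 1$
$w{\left(t,k \right)} = 12 t$ ($w{\left(t,k \right)} = 6 \left(t + t\right) = 6 \cdot 2 t = 12 t$)
$N{\left(a \right)} = \sqrt{a}$ ($N{\left(a \right)} = 1 \sqrt{a} = \sqrt{a}$)
$Z{\left(U,P \right)} = -2 + P + \sqrt{6}$ ($Z{\left(U,P \right)} = -2 + \left(\sqrt{6} + P\right) = -2 + \left(P + \sqrt{6}\right) = -2 + P + \sqrt{6}$)
$Z{\left(E{\left(-3,2 \right)},\left(-3 + \left(w{\left(-1,3 \right)} + 2\right)\right) 6 \right)} \left(-5\right) = \left(-2 + \left(-3 + \left(12 \left(-1\right) + 2\right)\right) 6 + \sqrt{6}\right) \left(-5\right) = \left(-2 + \left(-3 + \left(-12 + 2\right)\right) 6 + \sqrt{6}\right) \left(-5\right) = \left(-2 + \left(-3 - 10\right) 6 + \sqrt{6}\right) \left(-5\right) = \left(-2 - 78 + \sqrt{6}\right) \left(-5\right) = \left(-80 + \sqrt{6}\right) \left(-5\right) = 400 - 5 \sqrt{6}$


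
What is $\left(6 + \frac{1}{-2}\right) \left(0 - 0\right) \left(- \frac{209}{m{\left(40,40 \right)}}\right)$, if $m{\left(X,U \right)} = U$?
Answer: $0$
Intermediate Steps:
$\left(6 + \frac{1}{-2}\right) \left(0 - 0\right) \left(- \frac{209}{m{\left(40,40 \right)}}\right) = \left(6 + \frac{1}{-2}\right) \left(0 - 0\right) \left(- \frac{209}{40}\right) = \left(6 - \frac{1}{2}\right) \left(0 + 0\right) \left(\left(-209\right) \frac{1}{40}\right) = \frac{11}{2} \cdot 0 \left(- \frac{209}{40}\right) = 0 \left(- \frac{209}{40}\right) = 0$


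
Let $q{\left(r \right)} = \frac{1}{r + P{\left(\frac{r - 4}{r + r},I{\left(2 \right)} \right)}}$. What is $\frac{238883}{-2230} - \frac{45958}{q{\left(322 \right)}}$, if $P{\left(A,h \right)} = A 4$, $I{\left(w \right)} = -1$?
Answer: $- \frac{5345725954563}{359030} \approx -1.4889 \cdot 10^{7}$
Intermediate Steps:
$P{\left(A,h \right)} = 4 A$
$q{\left(r \right)} = \frac{1}{r + \frac{2 \left(-4 + r\right)}{r}}$ ($q{\left(r \right)} = \frac{1}{r + 4 \frac{r - 4}{r + r}} = \frac{1}{r + 4 \frac{-4 + r}{2 r}} = \frac{1}{r + \frac{2 \left(-4 + r\right)}{r}}$)
$\frac{238883}{-2230} - \frac{45958}{q{\left(322 \right)}} = \frac{238883}{-2230} - \frac{45958}{322 \frac{1}{-8 + 322^{2} + 2 \cdot 322}} = 238883 \left(- \frac{1}{2230}\right) - \frac{45958}{322 \frac{1}{-8 + 103684 + 644}} = - \frac{238883}{2230} - \frac{45958}{322 \cdot \frac{1}{104320}} = - \frac{238883}{2230} - \frac{45958}{\frac{161}{52160}} = - \frac{238883}{2230} - \frac{2397169280}{161} = - \frac{5345725954563}{359030}$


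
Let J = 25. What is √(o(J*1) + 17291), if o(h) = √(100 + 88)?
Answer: √(17291 + 2*√47) ≈ 131.55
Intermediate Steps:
o(h) = 2*√47 (o(h) = √188 = 2*√47)
√(o(J*1) + 17291) = √(2*√47 + 17291) = √(17291 + 2*√47)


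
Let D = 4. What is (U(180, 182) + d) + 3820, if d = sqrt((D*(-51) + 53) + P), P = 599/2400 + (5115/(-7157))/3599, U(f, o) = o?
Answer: 4002 + I*sqrt(1440281270360414556294)/3090965160 ≈ 4002.0 + 12.278*I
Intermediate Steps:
P = 15416791757/61819303200 (P = 599*(1/2400) + (5115*(-1/7157))*(1/3599) = 599/2400 - 5115/7157*1/3599 = 599/2400 - 5115/25758043 = 15416791757/61819303200 ≈ 0.24938)
d = I*sqrt(1440281270360414556294)/3090965160 (d = sqrt((4*(-51) + 53) + 15416791757/61819303200) = sqrt((-204 + 53) + 15416791757/61819303200) = sqrt(-151 + 15416791757/61819303200) = sqrt(-9319297991443/61819303200) = I*sqrt(1440281270360414556294)/3090965160 ≈ 12.278*I)
(U(180, 182) + d) + 3820 = (182 + I*sqrt(1440281270360414556294)/3090965160) + 3820 = 4002 + I*sqrt(1440281270360414556294)/3090965160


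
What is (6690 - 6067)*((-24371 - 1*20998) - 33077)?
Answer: -48871858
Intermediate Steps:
(6690 - 6067)*((-24371 - 1*20998) - 33077) = 623*((-24371 - 20998) - 33077) = 623*(-45369 - 33077) = 623*(-78446) = -48871858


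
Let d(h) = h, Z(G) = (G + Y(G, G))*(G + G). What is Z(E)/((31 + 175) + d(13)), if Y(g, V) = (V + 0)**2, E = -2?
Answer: -8/219 ≈ -0.036530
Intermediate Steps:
Y(g, V) = V**2
Z(G) = 2*G*(G + G**2) (Z(G) = (G + G**2)*(G + G) = (G + G**2)*(2*G) = 2*G*(G + G**2))
Z(E)/((31 + 175) + d(13)) = (2*(-2)**2*(1 - 2))/((31 + 175) + 13) = (2*4*(-1))/(206 + 13) = -8/219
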